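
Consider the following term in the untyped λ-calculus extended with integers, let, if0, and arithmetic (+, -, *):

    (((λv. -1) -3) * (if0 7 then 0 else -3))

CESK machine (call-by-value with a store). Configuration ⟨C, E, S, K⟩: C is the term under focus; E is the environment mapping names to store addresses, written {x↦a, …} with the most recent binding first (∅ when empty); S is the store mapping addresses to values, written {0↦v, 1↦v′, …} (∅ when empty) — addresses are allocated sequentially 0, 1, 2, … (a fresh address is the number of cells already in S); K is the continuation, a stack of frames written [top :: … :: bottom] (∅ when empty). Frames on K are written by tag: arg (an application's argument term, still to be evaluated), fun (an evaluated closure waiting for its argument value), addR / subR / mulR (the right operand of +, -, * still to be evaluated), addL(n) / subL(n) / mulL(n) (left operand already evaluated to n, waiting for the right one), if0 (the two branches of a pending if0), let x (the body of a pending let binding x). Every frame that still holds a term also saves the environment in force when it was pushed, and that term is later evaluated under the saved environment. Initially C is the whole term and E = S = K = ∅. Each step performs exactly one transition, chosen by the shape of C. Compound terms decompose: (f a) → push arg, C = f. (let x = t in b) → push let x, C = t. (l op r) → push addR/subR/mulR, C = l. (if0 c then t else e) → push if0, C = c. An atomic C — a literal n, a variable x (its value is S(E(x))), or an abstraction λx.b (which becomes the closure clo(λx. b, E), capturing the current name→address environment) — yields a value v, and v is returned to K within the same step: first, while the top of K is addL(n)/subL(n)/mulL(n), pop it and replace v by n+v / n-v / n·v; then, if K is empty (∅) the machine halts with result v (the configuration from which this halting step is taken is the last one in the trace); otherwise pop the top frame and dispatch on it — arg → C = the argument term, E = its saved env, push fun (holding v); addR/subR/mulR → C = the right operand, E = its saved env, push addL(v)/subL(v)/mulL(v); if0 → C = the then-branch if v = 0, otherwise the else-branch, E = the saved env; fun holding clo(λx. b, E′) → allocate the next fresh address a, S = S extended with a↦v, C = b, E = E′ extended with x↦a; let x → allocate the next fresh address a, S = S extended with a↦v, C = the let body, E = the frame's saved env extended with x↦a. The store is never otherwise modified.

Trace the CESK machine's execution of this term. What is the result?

Answer: 3

Machine steps:
[0] [C=(((λv. -1) -3) * (if0 7 then 0 else -3)) | E=∅ | S=∅ | K=∅]
[1] [C=((λv. -1) -3) | E=∅ | S=∅ | K=[mulR]]
[2] [C=(λv. -1) | E=∅ | S=∅ | K=[arg :: mulR]]
[3] [C=-3 | E=∅ | S=∅ | K=[fun :: mulR]]
[4] [C=-1 | E={v↦0} | S={0↦-3} | K=[mulR]]
[5] [C=(if0 7 then 0 else -3) | E=∅ | S={0↦-3} | K=[mulL(-1)]]
[6] [C=7 | E=∅ | S={0↦-3} | K=[if0 :: mulL(-1)]]
[7] [C=-3 | E=∅ | S={0↦-3} | K=[mulL(-1)]]
→ final value 3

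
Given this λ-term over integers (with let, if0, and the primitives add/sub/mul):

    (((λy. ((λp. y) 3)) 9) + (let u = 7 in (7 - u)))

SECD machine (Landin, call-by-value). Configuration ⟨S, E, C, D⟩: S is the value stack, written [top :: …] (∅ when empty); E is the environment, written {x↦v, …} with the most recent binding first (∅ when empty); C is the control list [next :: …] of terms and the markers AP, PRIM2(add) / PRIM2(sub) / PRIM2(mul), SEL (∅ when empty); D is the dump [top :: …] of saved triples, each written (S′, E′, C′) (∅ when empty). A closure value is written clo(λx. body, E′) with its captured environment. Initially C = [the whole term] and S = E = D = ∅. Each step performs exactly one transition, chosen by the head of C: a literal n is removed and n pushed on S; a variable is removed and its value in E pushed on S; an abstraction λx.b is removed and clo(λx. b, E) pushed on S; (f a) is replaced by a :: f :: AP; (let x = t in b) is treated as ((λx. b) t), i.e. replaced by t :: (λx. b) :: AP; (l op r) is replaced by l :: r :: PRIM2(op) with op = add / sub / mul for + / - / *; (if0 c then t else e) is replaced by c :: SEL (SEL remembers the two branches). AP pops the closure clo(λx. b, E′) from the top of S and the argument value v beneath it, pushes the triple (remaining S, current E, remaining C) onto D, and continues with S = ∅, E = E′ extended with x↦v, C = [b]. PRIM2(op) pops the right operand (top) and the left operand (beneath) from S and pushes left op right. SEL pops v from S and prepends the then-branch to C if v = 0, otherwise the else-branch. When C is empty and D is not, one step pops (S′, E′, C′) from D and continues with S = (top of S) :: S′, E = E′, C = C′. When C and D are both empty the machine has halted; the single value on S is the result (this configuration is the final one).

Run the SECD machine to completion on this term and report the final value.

0. <S=∅, E=∅, C=[(((λy. ((λp. y) 3)) 9) + (let u = 7 in (7 - u)))], D=∅>
1. <S=∅, E=∅, C=[((λy. ((λp. y) 3)) 9) :: (let u = 7 in (7 - u)) :: PRIM2(add)], D=∅>
2. <S=∅, E=∅, C=[9 :: (λy. ((λp. y) 3)) :: AP :: (let u = 7 in (7 - u)) :: PRIM2(add)], D=∅>
3. <S=[9], E=∅, C=[(λy. ((λp. y) 3)) :: AP :: (let u = 7 in (7 - u)) :: PRIM2(add)], D=∅>
4. <S=[clo(λy. ((λp. y) 3), ∅) :: 9], E=∅, C=[AP :: (let u = 7 in (7 - u)) :: PRIM2(add)], D=∅>
5. <S=∅, E={y↦9}, C=[((λp. y) 3)], D=[(∅, ∅, [(let u = 7 in (7 - u)) :: PRIM2(add)])]>
6. <S=∅, E={y↦9}, C=[3 :: (λp. y) :: AP], D=[(∅, ∅, [(let u = 7 in (7 - u)) :: PRIM2(add)])]>
7. <S=[3], E={y↦9}, C=[(λp. y) :: AP], D=[(∅, ∅, [(let u = 7 in (7 - u)) :: PRIM2(add)])]>
8. <S=[clo(λp. y, {y↦9}) :: 3], E={y↦9}, C=[AP], D=[(∅, ∅, [(let u = 7 in (7 - u)) :: PRIM2(add)])]>
9. <S=∅, E={p↦3, y↦9}, C=[y], D=[(∅, {y↦9}, ∅) :: (∅, ∅, [(let u = 7 in (7 - u)) :: PRIM2(add)])]>
10. <S=[9], E={p↦3, y↦9}, C=∅, D=[(∅, {y↦9}, ∅) :: (∅, ∅, [(let u = 7 in (7 - u)) :: PRIM2(add)])]>
11. <S=[9], E={y↦9}, C=∅, D=[(∅, ∅, [(let u = 7 in (7 - u)) :: PRIM2(add)])]>
12. <S=[9], E=∅, C=[(let u = 7 in (7 - u)) :: PRIM2(add)], D=∅>
13. <S=[9], E=∅, C=[7 :: (λu. (7 - u)) :: AP :: PRIM2(add)], D=∅>
14. <S=[7 :: 9], E=∅, C=[(λu. (7 - u)) :: AP :: PRIM2(add)], D=∅>
15. <S=[clo(λu. (7 - u), ∅) :: 7 :: 9], E=∅, C=[AP :: PRIM2(add)], D=∅>
16. <S=∅, E={u↦7}, C=[(7 - u)], D=[([9], ∅, [PRIM2(add)])]>
17. <S=∅, E={u↦7}, C=[7 :: u :: PRIM2(sub)], D=[([9], ∅, [PRIM2(add)])]>
18. <S=[7], E={u↦7}, C=[u :: PRIM2(sub)], D=[([9], ∅, [PRIM2(add)])]>
19. <S=[7 :: 7], E={u↦7}, C=[PRIM2(sub)], D=[([9], ∅, [PRIM2(add)])]>
20. <S=[0], E={u↦7}, C=∅, D=[([9], ∅, [PRIM2(add)])]>
21. <S=[0 :: 9], E=∅, C=[PRIM2(add)], D=∅>
22. <S=[9], E=∅, C=∅, D=∅>
→ final value 9

Answer: 9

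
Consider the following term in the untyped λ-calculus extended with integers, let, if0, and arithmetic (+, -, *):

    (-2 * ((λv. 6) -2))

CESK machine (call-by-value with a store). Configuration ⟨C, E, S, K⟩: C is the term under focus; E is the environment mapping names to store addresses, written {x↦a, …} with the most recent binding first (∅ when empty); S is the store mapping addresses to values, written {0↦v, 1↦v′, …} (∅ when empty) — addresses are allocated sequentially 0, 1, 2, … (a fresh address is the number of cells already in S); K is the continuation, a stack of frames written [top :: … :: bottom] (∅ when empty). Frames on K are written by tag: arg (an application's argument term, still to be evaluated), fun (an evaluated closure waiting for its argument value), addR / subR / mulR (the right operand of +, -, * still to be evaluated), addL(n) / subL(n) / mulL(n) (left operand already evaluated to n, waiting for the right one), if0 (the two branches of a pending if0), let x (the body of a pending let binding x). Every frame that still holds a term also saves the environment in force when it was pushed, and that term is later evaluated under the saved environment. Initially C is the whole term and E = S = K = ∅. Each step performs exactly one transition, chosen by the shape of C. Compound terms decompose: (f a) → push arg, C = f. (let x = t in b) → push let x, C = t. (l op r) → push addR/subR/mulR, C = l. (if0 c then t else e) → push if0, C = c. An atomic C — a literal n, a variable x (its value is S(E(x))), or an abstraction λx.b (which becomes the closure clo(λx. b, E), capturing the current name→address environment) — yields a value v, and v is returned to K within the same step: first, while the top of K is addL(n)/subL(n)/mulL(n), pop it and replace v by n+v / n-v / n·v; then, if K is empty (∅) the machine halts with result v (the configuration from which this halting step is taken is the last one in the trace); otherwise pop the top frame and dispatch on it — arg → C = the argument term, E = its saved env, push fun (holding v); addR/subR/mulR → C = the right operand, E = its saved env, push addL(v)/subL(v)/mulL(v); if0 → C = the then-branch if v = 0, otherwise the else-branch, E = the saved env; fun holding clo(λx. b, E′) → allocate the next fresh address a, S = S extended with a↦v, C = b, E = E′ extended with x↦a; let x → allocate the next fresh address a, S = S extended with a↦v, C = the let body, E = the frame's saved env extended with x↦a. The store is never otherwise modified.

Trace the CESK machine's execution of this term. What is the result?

step 0: [C=(-2 * ((λv. 6) -2)) | E=∅ | S=∅ | K=∅]
step 1: [C=-2 | E=∅ | S=∅ | K=[mulR]]
step 2: [C=((λv. 6) -2) | E=∅ | S=∅ | K=[mulL(-2)]]
step 3: [C=(λv. 6) | E=∅ | S=∅ | K=[arg :: mulL(-2)]]
step 4: [C=-2 | E=∅ | S=∅ | K=[fun :: mulL(-2)]]
step 5: [C=6 | E={v↦0} | S={0↦-2} | K=[mulL(-2)]]
→ final value -12

Answer: -12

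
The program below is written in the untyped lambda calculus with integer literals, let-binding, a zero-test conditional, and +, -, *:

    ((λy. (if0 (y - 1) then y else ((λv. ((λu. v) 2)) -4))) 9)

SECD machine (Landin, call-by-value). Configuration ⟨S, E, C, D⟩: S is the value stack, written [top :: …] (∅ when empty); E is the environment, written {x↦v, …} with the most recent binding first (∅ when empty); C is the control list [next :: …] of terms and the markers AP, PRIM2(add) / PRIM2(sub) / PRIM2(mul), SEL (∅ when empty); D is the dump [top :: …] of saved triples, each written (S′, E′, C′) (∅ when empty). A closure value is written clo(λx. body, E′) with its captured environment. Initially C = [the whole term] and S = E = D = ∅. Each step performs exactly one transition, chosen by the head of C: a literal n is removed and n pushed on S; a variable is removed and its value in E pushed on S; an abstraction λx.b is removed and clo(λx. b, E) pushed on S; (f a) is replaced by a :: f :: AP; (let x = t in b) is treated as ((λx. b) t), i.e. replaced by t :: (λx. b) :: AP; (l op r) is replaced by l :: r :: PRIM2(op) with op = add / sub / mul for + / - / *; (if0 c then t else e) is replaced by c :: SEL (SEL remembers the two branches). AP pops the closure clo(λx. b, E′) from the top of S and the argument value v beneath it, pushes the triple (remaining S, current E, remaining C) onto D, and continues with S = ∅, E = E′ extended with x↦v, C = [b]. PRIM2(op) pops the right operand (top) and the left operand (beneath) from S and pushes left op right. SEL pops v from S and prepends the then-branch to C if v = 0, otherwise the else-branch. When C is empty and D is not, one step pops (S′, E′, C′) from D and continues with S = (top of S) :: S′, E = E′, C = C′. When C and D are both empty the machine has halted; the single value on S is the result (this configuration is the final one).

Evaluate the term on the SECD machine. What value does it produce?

Answer: -4

Derivation:
[0] [S=∅ | E=∅ | C=[((λy. (if0 (y - 1) then y else ((λv. ((λu. v) 2)) -4))) 9)] | D=∅]
[1] [S=∅ | E=∅ | C=[9 :: (λy. (if0 (y - 1) then y else ((λv. ((λu. v) 2)) -4))) :: AP] | D=∅]
[2] [S=[9] | E=∅ | C=[(λy. (if0 (y - 1) then y else ((λv. ((λu. v) 2)) -4))) :: AP] | D=∅]
[3] [S=[clo(λy. (if0 (y - 1) then y else ((λv. ((λu. v) 2)) -4)), ∅) :: 9] | E=∅ | C=[AP] | D=∅]
[4] [S=∅ | E={y↦9} | C=[(if0 (y - 1) then y else ((λv. ((λu. v) 2)) -4))] | D=[(∅, ∅, ∅)]]
[5] [S=∅ | E={y↦9} | C=[(y - 1) :: SEL] | D=[(∅, ∅, ∅)]]
[6] [S=∅ | E={y↦9} | C=[y :: 1 :: PRIM2(sub) :: SEL] | D=[(∅, ∅, ∅)]]
[7] [S=[9] | E={y↦9} | C=[1 :: PRIM2(sub) :: SEL] | D=[(∅, ∅, ∅)]]
[8] [S=[1 :: 9] | E={y↦9} | C=[PRIM2(sub) :: SEL] | D=[(∅, ∅, ∅)]]
[9] [S=[8] | E={y↦9} | C=[SEL] | D=[(∅, ∅, ∅)]]
[10] [S=∅ | E={y↦9} | C=[((λv. ((λu. v) 2)) -4)] | D=[(∅, ∅, ∅)]]
[11] [S=∅ | E={y↦9} | C=[-4 :: (λv. ((λu. v) 2)) :: AP] | D=[(∅, ∅, ∅)]]
[12] [S=[-4] | E={y↦9} | C=[(λv. ((λu. v) 2)) :: AP] | D=[(∅, ∅, ∅)]]
[13] [S=[clo(λv. ((λu. v) 2), {y↦9}) :: -4] | E={y↦9} | C=[AP] | D=[(∅, ∅, ∅)]]
[14] [S=∅ | E={v↦-4, y↦9} | C=[((λu. v) 2)] | D=[(∅, {y↦9}, ∅) :: (∅, ∅, ∅)]]
[15] [S=∅ | E={v↦-4, y↦9} | C=[2 :: (λu. v) :: AP] | D=[(∅, {y↦9}, ∅) :: (∅, ∅, ∅)]]
[16] [S=[2] | E={v↦-4, y↦9} | C=[(λu. v) :: AP] | D=[(∅, {y↦9}, ∅) :: (∅, ∅, ∅)]]
[17] [S=[clo(λu. v, {v↦-4, y↦9}) :: 2] | E={v↦-4, y↦9} | C=[AP] | D=[(∅, {y↦9}, ∅) :: (∅, ∅, ∅)]]
[18] [S=∅ | E={u↦2, v↦-4, y↦9} | C=[v] | D=[(∅, {v↦-4, y↦9}, ∅) :: (∅, {y↦9}, ∅) :: (∅, ∅, ∅)]]
[19] [S=[-4] | E={u↦2, v↦-4, y↦9} | C=∅ | D=[(∅, {v↦-4, y↦9}, ∅) :: (∅, {y↦9}, ∅) :: (∅, ∅, ∅)]]
[20] [S=[-4] | E={v↦-4, y↦9} | C=∅ | D=[(∅, {y↦9}, ∅) :: (∅, ∅, ∅)]]
[21] [S=[-4] | E={y↦9} | C=∅ | D=[(∅, ∅, ∅)]]
[22] [S=[-4] | E=∅ | C=∅ | D=∅]
→ final value -4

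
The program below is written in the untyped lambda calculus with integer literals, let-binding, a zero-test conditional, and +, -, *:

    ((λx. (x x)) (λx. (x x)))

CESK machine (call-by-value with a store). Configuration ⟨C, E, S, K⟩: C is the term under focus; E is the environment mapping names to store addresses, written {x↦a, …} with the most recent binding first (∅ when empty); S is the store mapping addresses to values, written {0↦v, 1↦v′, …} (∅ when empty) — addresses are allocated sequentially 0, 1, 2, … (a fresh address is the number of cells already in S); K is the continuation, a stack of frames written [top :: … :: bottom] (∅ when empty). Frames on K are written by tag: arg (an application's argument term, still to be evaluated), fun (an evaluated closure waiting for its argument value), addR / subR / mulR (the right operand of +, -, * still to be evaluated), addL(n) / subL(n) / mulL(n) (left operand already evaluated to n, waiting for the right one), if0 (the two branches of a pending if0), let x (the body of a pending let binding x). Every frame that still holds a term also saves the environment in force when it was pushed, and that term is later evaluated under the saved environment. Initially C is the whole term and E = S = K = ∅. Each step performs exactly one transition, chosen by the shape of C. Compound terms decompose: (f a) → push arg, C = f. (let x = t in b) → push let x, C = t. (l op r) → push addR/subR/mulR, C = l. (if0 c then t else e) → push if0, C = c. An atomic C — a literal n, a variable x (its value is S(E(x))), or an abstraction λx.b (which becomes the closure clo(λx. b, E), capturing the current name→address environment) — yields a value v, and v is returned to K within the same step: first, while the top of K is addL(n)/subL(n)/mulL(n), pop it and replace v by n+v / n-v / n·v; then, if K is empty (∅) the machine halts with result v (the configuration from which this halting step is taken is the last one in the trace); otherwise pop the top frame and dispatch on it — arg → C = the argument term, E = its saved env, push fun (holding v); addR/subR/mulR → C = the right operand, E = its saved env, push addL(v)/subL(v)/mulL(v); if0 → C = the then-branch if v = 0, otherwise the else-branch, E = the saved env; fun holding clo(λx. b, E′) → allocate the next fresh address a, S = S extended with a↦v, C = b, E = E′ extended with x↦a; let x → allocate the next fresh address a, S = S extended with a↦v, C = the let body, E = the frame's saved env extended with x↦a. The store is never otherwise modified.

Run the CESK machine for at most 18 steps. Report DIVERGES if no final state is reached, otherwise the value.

Answer: DIVERGES (no final state within 18 steps)

Execution trace:
step 0: <C=((λx. (x x)) (λx. (x x))), E=∅, S=∅, K=∅>
step 1: <C=(λx. (x x)), E=∅, S=∅, K=[arg]>
step 2: <C=(λx. (x x)), E=∅, S=∅, K=[fun]>
step 3: <C=(x x), E={x↦0}, S={0↦clo(λx. (x x), ∅)}, K=∅>
step 4: <C=x, E={x↦0}, S={0↦clo(λx. (x x), ∅)}, K=[arg]>
step 5: <C=x, E={x↦0}, S={0↦clo(λx. (x x), ∅)}, K=[fun]>
step 6: <C=(x x), E={x↦1}, S={0↦clo(λx. (x x), ∅), 1↦clo(λx. (x x), ∅)}, K=∅>
step 7: <C=x, E={x↦1}, S={0↦clo(λx. (x x), ∅), 1↦clo(λx. (x x), ∅)}, K=[arg]>
step 8: <C=x, E={x↦1}, S={0↦clo(λx. (x x), ∅), 1↦clo(λx. (x x), ∅)}, K=[fun]>
step 9: <C=(x x), E={x↦2}, S={0↦clo(λx. (x x), ∅), 1↦clo(λx. (x x), ∅), 2↦clo(λx. (x x), ∅)}, K=∅>
step 10: <C=x, E={x↦2}, S={0↦clo(λx. (x x), ∅), 1↦clo(λx. (x x), ∅), 2↦clo(λx. (x x), ∅)}, K=[arg]>
step 11: <C=x, E={x↦2}, S={0↦clo(λx. (x x), ∅), 1↦clo(λx. (x x), ∅), 2↦clo(λx. (x x), ∅)}, K=[fun]>
step 12: <C=(x x), E={x↦3}, S={0↦clo(λx. (x x), ∅), 1↦clo(λx. (x x), ∅), 2↦clo(λx. (x x), ∅), 3↦clo(λx. (x x), ∅)}, K=∅>
step 13: <C=x, E={x↦3}, S={0↦clo(λx. (x x), ∅), 1↦clo(λx. (x x), ∅), 2↦clo(λx. (x x), ∅), 3↦clo(λx. (x x), ∅)}, K=[arg]>
step 14: <C=x, E={x↦3}, S={0↦clo(λx. (x x), ∅), 1↦clo(λx. (x x), ∅), 2↦clo(λx. (x x), ∅), 3↦clo(λx. (x x), ∅)}, K=[fun]>
step 15: <C=(x x), E={x↦4}, S={0↦clo(λx. (x x), ∅), 1↦clo(λx. (x x), ∅), 2↦clo(λx. (x x), ∅), 3↦clo(λx. (x x), ∅), 4↦clo(λx. (x x), ∅)}, K=∅>
step 16: <C=x, E={x↦4}, S={0↦clo(λx. (x x), ∅), 1↦clo(λx. (x x), ∅), 2↦clo(λx. (x x), ∅), 3↦clo(λx. (x x), ∅), 4↦clo(λx. (x x), ∅)}, K=[arg]>
step 17: <C=x, E={x↦4}, S={0↦clo(λx. (x x), ∅), 1↦clo(λx. (x x), ∅), 2↦clo(λx. (x x), ∅), 3↦clo(λx. (x x), ∅), 4↦clo(λx. (x x), ∅)}, K=[fun]>
step 18: <C=(x x), E={x↦5}, S={0↦clo(λx. (x x), ∅), 1↦clo(λx. (x x), ∅), 2↦clo(λx. (x x), ∅), 3↦clo(λx. (x x), ∅), 4↦clo(λx. (x x), ∅), 5↦clo(λx. (x x), ∅)}, K=∅>
→ 18 transitions taken and the configuration is still not final: no result within 18 steps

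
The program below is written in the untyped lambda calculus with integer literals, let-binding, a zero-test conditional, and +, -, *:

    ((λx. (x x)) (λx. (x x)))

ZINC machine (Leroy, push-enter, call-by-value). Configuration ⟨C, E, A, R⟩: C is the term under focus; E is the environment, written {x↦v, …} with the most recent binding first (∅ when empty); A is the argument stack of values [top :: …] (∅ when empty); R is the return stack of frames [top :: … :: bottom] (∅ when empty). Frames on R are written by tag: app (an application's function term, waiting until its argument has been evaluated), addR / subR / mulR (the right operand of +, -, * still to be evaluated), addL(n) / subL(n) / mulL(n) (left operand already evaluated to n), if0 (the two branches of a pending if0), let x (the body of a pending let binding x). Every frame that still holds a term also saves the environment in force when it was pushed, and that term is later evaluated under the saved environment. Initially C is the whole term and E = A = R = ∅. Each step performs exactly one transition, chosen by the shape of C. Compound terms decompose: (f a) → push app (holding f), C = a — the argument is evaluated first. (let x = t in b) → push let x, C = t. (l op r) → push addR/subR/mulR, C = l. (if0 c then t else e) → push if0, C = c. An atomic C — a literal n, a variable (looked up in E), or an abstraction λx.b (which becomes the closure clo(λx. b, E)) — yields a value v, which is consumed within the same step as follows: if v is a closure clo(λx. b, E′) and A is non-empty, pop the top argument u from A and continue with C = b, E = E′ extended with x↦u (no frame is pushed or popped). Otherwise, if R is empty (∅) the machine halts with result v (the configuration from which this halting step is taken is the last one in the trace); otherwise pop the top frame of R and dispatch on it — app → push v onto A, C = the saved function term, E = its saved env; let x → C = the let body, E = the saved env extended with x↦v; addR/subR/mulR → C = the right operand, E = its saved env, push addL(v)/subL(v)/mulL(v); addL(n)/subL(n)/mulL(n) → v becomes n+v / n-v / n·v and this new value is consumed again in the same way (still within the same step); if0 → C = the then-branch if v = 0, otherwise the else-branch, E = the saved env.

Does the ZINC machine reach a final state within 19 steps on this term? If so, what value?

Answer: DIVERGES (no final state within 19 steps)

Execution trace:
0. ⟨C=((λx. (x x)) (λx. (x x))); E=∅; A=∅; R=∅⟩
1. ⟨C=(λx. (x x)); E=∅; A=∅; R=[app]⟩
2. ⟨C=(λx. (x x)); E=∅; A=[clo(λx. (x x), ∅)]; R=∅⟩
3. ⟨C=(x x); E={x↦clo(λx. (x x), ∅)}; A=∅; R=∅⟩
4. ⟨C=x; E={x↦clo(λx. (x x), ∅)}; A=∅; R=[app]⟩
5. ⟨C=x; E={x↦clo(λx. (x x), ∅)}; A=[clo(λx. (x x), ∅)]; R=∅⟩
… configuration repeats with period 3 (steps 3–5 recur indefinitely) …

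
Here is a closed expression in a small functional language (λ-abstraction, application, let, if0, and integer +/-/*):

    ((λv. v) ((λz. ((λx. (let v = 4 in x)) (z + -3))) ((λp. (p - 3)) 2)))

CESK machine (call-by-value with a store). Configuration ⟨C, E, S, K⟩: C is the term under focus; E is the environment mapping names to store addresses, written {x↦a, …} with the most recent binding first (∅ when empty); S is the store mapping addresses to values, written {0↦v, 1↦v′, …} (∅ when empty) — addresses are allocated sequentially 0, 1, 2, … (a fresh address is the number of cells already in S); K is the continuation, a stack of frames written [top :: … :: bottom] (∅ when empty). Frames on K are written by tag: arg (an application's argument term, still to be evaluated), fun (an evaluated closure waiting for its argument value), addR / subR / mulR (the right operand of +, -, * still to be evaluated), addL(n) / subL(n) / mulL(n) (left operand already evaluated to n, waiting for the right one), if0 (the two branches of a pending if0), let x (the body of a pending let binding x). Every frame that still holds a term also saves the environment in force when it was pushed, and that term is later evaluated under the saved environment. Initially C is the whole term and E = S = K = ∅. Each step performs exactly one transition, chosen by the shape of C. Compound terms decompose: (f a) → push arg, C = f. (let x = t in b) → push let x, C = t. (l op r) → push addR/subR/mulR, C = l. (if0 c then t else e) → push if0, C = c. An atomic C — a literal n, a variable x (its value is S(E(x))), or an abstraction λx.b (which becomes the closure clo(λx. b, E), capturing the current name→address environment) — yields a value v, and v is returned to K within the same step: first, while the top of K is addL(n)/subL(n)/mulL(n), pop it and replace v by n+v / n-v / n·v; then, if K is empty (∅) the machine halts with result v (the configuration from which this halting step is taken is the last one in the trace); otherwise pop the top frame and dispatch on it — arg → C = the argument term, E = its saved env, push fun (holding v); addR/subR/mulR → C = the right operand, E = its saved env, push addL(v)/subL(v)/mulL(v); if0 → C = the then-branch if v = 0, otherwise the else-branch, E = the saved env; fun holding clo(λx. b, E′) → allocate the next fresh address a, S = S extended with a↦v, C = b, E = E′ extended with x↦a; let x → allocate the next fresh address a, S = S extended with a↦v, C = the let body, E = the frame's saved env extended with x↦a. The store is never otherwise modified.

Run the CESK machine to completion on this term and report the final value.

step 0: <C=((λv. v) ((λz. ((λx. (let v = 4 in x)) (z + -3))) ((λp. (p - 3)) 2))), E=∅, S=∅, K=∅>
step 1: <C=(λv. v), E=∅, S=∅, K=[arg]>
step 2: <C=((λz. ((λx. (let v = 4 in x)) (z + -3))) ((λp. (p - 3)) 2)), E=∅, S=∅, K=[fun]>
step 3: <C=(λz. ((λx. (let v = 4 in x)) (z + -3))), E=∅, S=∅, K=[arg :: fun]>
step 4: <C=((λp. (p - 3)) 2), E=∅, S=∅, K=[fun :: fun]>
step 5: <C=(λp. (p - 3)), E=∅, S=∅, K=[arg :: fun :: fun]>
step 6: <C=2, E=∅, S=∅, K=[fun :: fun :: fun]>
step 7: <C=(p - 3), E={p↦0}, S={0↦2}, K=[fun :: fun]>
step 8: <C=p, E={p↦0}, S={0↦2}, K=[subR :: fun :: fun]>
step 9: <C=3, E={p↦0}, S={0↦2}, K=[subL(2) :: fun :: fun]>
step 10: <C=((λx. (let v = 4 in x)) (z + -3)), E={z↦1}, S={0↦2, 1↦-1}, K=[fun]>
step 11: <C=(λx. (let v = 4 in x)), E={z↦1}, S={0↦2, 1↦-1}, K=[arg :: fun]>
step 12: <C=(z + -3), E={z↦1}, S={0↦2, 1↦-1}, K=[fun :: fun]>
step 13: <C=z, E={z↦1}, S={0↦2, 1↦-1}, K=[addR :: fun :: fun]>
step 14: <C=-3, E={z↦1}, S={0↦2, 1↦-1}, K=[addL(-1) :: fun :: fun]>
step 15: <C=(let v = 4 in x), E={x↦2, z↦1}, S={0↦2, 1↦-1, 2↦-4}, K=[fun]>
step 16: <C=4, E={x↦2, z↦1}, S={0↦2, 1↦-1, 2↦-4}, K=[let v :: fun]>
step 17: <C=x, E={v↦3, x↦2, z↦1}, S={0↦2, 1↦-1, 2↦-4, 3↦4}, K=[fun]>
step 18: <C=v, E={v↦4}, S={0↦2, 1↦-1, 2↦-4, 3↦4, 4↦-4}, K=∅>
→ final value -4

Answer: -4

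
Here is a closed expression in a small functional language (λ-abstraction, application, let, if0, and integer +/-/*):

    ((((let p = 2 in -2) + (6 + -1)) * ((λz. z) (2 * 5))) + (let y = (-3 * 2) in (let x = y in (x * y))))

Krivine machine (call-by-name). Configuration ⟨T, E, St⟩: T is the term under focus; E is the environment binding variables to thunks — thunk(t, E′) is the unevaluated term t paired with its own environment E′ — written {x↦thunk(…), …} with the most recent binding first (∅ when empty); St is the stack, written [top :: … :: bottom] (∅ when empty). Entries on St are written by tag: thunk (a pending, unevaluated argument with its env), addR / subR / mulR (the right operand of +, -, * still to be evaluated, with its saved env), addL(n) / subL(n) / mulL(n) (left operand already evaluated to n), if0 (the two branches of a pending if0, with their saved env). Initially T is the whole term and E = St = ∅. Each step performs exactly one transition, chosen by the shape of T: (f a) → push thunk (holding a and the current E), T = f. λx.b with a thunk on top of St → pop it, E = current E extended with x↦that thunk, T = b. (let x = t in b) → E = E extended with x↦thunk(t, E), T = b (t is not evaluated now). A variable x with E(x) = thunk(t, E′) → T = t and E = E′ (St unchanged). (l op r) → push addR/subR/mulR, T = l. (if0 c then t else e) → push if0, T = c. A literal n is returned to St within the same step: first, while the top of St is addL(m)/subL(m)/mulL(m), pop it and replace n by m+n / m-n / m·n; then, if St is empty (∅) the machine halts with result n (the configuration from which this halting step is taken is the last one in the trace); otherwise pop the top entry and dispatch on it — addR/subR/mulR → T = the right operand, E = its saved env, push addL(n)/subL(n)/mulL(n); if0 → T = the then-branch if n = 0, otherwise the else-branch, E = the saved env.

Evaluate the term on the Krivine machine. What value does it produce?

Answer: 66

Machine steps:
step 0: <T=((((let p = 2 in -2) + (6 + -1)) * ((λz. z) (2 * 5))) + (let y = (-3 * 2) in (let x = y in (x * y)))), E=∅, St=∅>
step 1: <T=(((let p = 2 in -2) + (6 + -1)) * ((λz. z) (2 * 5))), E=∅, St=[addR]>
step 2: <T=((let p = 2 in -2) + (6 + -1)), E=∅, St=[mulR :: addR]>
step 3: <T=(let p = 2 in -2), E=∅, St=[addR :: mulR :: addR]>
step 4: <T=-2, E={p↦thunk(2, ∅)}, St=[addR :: mulR :: addR]>
step 5: <T=(6 + -1), E=∅, St=[addL(-2) :: mulR :: addR]>
step 6: <T=6, E=∅, St=[addR :: addL(-2) :: mulR :: addR]>
step 7: <T=-1, E=∅, St=[addL(6) :: addL(-2) :: mulR :: addR]>
step 8: <T=((λz. z) (2 * 5)), E=∅, St=[mulL(3) :: addR]>
step 9: <T=(λz. z), E=∅, St=[thunk :: mulL(3) :: addR]>
step 10: <T=z, E={z↦thunk((2 * 5), ∅)}, St=[mulL(3) :: addR]>
step 11: <T=(2 * 5), E=∅, St=[mulL(3) :: addR]>
step 12: <T=2, E=∅, St=[mulR :: mulL(3) :: addR]>
step 13: <T=5, E=∅, St=[mulL(2) :: mulL(3) :: addR]>
step 14: <T=(let y = (-3 * 2) in (let x = y in (x * y))), E=∅, St=[addL(30)]>
step 15: <T=(let x = y in (x * y)), E={y↦thunk((-3 * 2), ∅)}, St=[addL(30)]>
step 16: <T=(x * y), E={x↦thunk(y, {y↦thunk((-3 * 2), ∅)}), y↦thunk((-3 * 2), ∅)}, St=[addL(30)]>
step 17: <T=x, E={x↦thunk(y, {y↦thunk((-3 * 2), ∅)}), y↦thunk((-3 * 2), ∅)}, St=[mulR :: addL(30)]>
step 18: <T=y, E={y↦thunk((-3 * 2), ∅)}, St=[mulR :: addL(30)]>
step 19: <T=(-3 * 2), E=∅, St=[mulR :: addL(30)]>
step 20: <T=-3, E=∅, St=[mulR :: mulR :: addL(30)]>
step 21: <T=2, E=∅, St=[mulL(-3) :: mulR :: addL(30)]>
step 22: <T=y, E={x↦thunk(y, {y↦thunk((-3 * 2), ∅)}), y↦thunk((-3 * 2), ∅)}, St=[mulL(-6) :: addL(30)]>
step 23: <T=(-3 * 2), E=∅, St=[mulL(-6) :: addL(30)]>
step 24: <T=-3, E=∅, St=[mulR :: mulL(-6) :: addL(30)]>
step 25: <T=2, E=∅, St=[mulL(-3) :: mulL(-6) :: addL(30)]>
→ final value 66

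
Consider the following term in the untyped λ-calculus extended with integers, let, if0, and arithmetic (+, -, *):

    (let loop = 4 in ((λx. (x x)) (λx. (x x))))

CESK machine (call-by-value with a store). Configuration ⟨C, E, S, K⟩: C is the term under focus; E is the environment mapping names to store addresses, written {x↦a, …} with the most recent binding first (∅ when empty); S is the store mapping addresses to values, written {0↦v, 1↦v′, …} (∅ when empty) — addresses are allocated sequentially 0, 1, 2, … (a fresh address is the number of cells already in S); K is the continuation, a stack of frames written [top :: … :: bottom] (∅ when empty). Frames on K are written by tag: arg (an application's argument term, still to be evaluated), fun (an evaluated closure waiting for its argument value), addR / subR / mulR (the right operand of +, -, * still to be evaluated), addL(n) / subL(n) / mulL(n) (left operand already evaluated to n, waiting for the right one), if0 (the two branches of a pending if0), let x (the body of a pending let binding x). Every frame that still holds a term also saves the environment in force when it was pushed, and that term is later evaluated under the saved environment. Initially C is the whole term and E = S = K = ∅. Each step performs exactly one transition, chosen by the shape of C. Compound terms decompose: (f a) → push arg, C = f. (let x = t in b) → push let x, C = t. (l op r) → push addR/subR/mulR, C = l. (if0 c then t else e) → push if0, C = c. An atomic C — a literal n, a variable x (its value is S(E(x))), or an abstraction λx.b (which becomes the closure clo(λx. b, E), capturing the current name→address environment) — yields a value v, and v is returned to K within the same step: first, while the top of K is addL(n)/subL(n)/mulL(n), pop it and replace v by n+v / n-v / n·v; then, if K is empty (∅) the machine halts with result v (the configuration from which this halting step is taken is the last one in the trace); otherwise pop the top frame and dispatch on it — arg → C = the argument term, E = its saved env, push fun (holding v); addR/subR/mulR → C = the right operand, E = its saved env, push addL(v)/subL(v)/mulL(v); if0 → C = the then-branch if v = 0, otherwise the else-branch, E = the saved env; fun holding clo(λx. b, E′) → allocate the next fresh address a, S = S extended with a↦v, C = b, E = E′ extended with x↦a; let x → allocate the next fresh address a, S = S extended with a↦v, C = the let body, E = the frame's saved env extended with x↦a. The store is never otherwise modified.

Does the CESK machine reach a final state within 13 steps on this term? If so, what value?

Answer: DIVERGES (no final state within 13 steps)

Execution trace:
[0] ⟨C=(let loop = 4 in ((λx. (x x)) (λx. (x x)))); E=∅; S=∅; K=∅⟩
[1] ⟨C=4; E=∅; S=∅; K=[let loop]⟩
[2] ⟨C=((λx. (x x)) (λx. (x x))); E={loop↦0}; S={0↦4}; K=∅⟩
[3] ⟨C=(λx. (x x)); E={loop↦0}; S={0↦4}; K=[arg]⟩
[4] ⟨C=(λx. (x x)); E={loop↦0}; S={0↦4}; K=[fun]⟩
[5] ⟨C=(x x); E={x↦1, loop↦0}; S={0↦4, 1↦clo(λx. (x x), {loop↦0})}; K=∅⟩
[6] ⟨C=x; E={x↦1, loop↦0}; S={0↦4, 1↦clo(λx. (x x), {loop↦0})}; K=[arg]⟩
[7] ⟨C=x; E={x↦1, loop↦0}; S={0↦4, 1↦clo(λx. (x x), {loop↦0})}; K=[fun]⟩
[8] ⟨C=(x x); E={x↦2, loop↦0}; S={0↦4, 1↦clo(λx. (x x), {loop↦0}), 2↦clo(λx. (x x), {loop↦0})}; K=∅⟩
[9] ⟨C=x; E={x↦2, loop↦0}; S={0↦4, 1↦clo(λx. (x x), {loop↦0}), 2↦clo(λx. (x x), {loop↦0})}; K=[arg]⟩
[10] ⟨C=x; E={x↦2, loop↦0}; S={0↦4, 1↦clo(λx. (x x), {loop↦0}), 2↦clo(λx. (x x), {loop↦0})}; K=[fun]⟩
[11] ⟨C=(x x); E={x↦3, loop↦0}; S={0↦4, 1↦clo(λx. (x x), {loop↦0}), 2↦clo(λx. (x x), {loop↦0}), 3↦clo(λx. (x x), {loop↦0})}; K=∅⟩
[12] ⟨C=x; E={x↦3, loop↦0}; S={0↦4, 1↦clo(λx. (x x), {loop↦0}), 2↦clo(λx. (x x), {loop↦0}), 3↦clo(λx. (x x), {loop↦0})}; K=[arg]⟩
[13] ⟨C=x; E={x↦3, loop↦0}; S={0↦4, 1↦clo(λx. (x x), {loop↦0}), 2↦clo(λx. (x x), {loop↦0}), 3↦clo(λx. (x x), {loop↦0})}; K=[fun]⟩
→ 13 transitions taken and the configuration is still not final: no result within 13 steps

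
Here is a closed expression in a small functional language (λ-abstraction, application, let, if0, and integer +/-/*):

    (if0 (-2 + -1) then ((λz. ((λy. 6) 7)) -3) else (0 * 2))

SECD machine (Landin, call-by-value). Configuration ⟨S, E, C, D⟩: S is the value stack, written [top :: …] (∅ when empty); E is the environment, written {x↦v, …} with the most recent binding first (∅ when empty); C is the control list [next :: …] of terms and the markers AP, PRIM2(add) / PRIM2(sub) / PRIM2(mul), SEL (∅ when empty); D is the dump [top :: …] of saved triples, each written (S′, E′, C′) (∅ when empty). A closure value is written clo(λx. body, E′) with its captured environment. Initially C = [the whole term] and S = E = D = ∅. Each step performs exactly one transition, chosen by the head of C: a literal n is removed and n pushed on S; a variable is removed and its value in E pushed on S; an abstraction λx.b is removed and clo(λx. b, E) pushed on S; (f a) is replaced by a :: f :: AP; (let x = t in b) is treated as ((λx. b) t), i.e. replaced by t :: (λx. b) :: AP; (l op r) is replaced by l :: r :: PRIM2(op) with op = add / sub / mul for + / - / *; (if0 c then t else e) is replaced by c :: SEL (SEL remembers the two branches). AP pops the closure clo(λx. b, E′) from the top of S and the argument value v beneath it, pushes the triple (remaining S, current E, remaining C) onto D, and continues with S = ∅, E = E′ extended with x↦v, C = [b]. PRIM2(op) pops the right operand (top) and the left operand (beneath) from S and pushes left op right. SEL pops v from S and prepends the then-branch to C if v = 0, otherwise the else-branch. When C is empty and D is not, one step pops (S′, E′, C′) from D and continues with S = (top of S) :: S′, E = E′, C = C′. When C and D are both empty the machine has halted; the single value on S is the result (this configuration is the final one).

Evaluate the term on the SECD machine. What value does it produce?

Answer: 0

Execution trace:
0. <S=∅, E=∅, C=[(if0 (-2 + -1) then ((λz. ((λy. 6) 7)) -3) else (0 * 2))], D=∅>
1. <S=∅, E=∅, C=[(-2 + -1) :: SEL], D=∅>
2. <S=∅, E=∅, C=[-2 :: -1 :: PRIM2(add) :: SEL], D=∅>
3. <S=[-2], E=∅, C=[-1 :: PRIM2(add) :: SEL], D=∅>
4. <S=[-1 :: -2], E=∅, C=[PRIM2(add) :: SEL], D=∅>
5. <S=[-3], E=∅, C=[SEL], D=∅>
6. <S=∅, E=∅, C=[(0 * 2)], D=∅>
7. <S=∅, E=∅, C=[0 :: 2 :: PRIM2(mul)], D=∅>
8. <S=[0], E=∅, C=[2 :: PRIM2(mul)], D=∅>
9. <S=[2 :: 0], E=∅, C=[PRIM2(mul)], D=∅>
10. <S=[0], E=∅, C=∅, D=∅>
→ final value 0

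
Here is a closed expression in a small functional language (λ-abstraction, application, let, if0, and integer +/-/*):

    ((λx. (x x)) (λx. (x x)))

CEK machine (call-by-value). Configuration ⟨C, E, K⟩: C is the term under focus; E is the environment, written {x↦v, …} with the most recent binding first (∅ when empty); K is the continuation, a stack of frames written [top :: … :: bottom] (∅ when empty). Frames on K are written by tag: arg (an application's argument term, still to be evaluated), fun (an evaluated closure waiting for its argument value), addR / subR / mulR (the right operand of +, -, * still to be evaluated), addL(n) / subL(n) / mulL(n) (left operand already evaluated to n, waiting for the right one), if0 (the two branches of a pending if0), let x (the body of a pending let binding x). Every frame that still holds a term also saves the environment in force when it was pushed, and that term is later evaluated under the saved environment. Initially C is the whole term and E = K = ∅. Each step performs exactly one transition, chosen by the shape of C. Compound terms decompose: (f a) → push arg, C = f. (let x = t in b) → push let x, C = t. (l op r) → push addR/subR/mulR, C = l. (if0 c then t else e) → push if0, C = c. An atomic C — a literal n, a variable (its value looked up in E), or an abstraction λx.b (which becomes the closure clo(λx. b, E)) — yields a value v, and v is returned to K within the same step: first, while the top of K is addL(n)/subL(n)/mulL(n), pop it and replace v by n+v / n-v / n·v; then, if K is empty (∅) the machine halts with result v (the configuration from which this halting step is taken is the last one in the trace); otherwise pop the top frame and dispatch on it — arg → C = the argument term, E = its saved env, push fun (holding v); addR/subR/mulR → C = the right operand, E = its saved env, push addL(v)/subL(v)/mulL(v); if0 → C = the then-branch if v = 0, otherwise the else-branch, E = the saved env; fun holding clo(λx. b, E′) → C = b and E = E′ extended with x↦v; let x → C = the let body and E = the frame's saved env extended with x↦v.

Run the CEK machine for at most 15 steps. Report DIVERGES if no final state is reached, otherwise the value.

[0] <C=((λx. (x x)) (λx. (x x))), E=∅, K=∅>
[1] <C=(λx. (x x)), E=∅, K=[arg]>
[2] <C=(λx. (x x)), E=∅, K=[fun]>
[3] <C=(x x), E={x↦clo(λx. (x x), ∅)}, K=∅>
[4] <C=x, E={x↦clo(λx. (x x), ∅)}, K=[arg]>
[5] <C=x, E={x↦clo(λx. (x x), ∅)}, K=[fun]>
… configuration repeats with period 3 (steps 3–5 recur indefinitely) …

Answer: DIVERGES (no final state within 15 steps)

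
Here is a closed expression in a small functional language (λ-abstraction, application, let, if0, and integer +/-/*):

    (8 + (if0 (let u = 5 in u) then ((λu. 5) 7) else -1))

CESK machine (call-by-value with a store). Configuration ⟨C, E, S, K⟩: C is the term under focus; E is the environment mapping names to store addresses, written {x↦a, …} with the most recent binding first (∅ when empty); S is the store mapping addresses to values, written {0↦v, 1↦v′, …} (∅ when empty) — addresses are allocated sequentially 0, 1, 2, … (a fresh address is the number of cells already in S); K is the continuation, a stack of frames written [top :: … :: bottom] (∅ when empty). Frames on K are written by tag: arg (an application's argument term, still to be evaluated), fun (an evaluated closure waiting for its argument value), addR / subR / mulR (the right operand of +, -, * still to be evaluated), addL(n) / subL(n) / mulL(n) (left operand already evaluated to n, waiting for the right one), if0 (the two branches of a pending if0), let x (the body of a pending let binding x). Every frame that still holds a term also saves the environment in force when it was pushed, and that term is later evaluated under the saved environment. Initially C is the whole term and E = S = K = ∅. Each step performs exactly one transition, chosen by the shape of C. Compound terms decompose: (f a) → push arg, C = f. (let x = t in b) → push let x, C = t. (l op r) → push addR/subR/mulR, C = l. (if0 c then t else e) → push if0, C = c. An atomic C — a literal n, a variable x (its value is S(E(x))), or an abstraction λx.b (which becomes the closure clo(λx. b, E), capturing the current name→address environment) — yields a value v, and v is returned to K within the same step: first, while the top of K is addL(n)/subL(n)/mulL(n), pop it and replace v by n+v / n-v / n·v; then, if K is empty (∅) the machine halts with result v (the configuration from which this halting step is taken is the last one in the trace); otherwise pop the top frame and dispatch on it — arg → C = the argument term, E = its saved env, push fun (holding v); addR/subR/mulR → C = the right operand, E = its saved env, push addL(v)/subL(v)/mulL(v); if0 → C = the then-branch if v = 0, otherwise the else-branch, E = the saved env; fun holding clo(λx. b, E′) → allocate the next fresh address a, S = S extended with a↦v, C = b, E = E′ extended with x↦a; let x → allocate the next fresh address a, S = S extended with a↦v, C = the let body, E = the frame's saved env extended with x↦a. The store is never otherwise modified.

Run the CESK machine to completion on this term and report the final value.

0. [C=(8 + (if0 (let u = 5 in u) then ((λu. 5) 7) else -1)) | E=∅ | S=∅ | K=∅]
1. [C=8 | E=∅ | S=∅ | K=[addR]]
2. [C=(if0 (let u = 5 in u) then ((λu. 5) 7) else -1) | E=∅ | S=∅ | K=[addL(8)]]
3. [C=(let u = 5 in u) | E=∅ | S=∅ | K=[if0 :: addL(8)]]
4. [C=5 | E=∅ | S=∅ | K=[let u :: if0 :: addL(8)]]
5. [C=u | E={u↦0} | S={0↦5} | K=[if0 :: addL(8)]]
6. [C=-1 | E=∅ | S={0↦5} | K=[addL(8)]]
→ final value 7

Answer: 7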